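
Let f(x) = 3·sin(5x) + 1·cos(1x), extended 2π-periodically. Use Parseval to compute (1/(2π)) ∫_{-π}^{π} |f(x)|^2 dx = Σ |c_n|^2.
Σ |c_n|^2 = 5

Expand |f|^2 and use orthogonality of {sin(nx), cos(mx)} on [-π, π]:
  ∫_{-π}^{π} sin(nx)^2 dx = π, ∫ cos(mx)^2 dx = π, and cross terms integrate to 0.
So ∫_{-π}^{π} f(x)^2 dx = 3^2 · π + 1^2 · π = (9 + 1)π.
Divide by 2π: (9 + 1)/2 = 5.
By Parseval, this equals Σ |c_n|^2.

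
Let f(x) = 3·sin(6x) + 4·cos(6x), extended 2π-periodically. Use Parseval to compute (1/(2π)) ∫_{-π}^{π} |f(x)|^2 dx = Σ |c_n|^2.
Σ |c_n|^2 = 25/2

Expand |f|^2 and use orthogonality of {sin(nx), cos(mx)} on [-π, π]:
  ∫_{-π}^{π} sin(nx)^2 dx = π, ∫ cos(mx)^2 dx = π, and cross terms integrate to 0.
So ∫_{-π}^{π} f(x)^2 dx = 3^2 · π + 4^2 · π = (9 + 16)π.
Divide by 2π: (9 + 16)/2 = 25/2.
By Parseval, this equals Σ |c_n|^2.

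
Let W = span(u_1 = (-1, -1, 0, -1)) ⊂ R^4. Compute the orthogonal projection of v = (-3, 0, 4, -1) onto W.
proj_W(v) = (-4/3, -4/3, 0, -4/3)

Set up U = [u_1 | ... | u_1] ∈ R^(4×1). The projector onto W = col(U) is P = U (U^T U)^(-1) U^T.
Compute U^T U =
  [3],
and U^T v = (4).
Solve U^T U · c = U^T v for the coefficients: c = (4/3). The projection is proj_W(v) = U c.
Check: (v - proj_W(v)) · u_1 = 0  (should be 0).
Result: proj_W(v) = (-4/3, -4/3, 0, -4/3).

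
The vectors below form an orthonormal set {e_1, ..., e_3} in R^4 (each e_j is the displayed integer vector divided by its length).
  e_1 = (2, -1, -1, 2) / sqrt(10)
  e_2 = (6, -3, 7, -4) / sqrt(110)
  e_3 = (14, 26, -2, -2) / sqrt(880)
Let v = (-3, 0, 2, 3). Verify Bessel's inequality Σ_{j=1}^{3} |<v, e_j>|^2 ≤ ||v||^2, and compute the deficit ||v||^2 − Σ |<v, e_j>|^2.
Σ |<v, e_j>|^2 = 29/5; ||v||^2 = 22; deficit = 81/5

Write each e_j = u_j / sqrt(<u_j, u_j>) where u_j is the displayed integer vector. Then <v, e_j> = <v, u_j> / sqrt(<u_j, u_j>), so |<v, e_j>|^2 = <v, u_j>^2 / <u_j, u_j>.
Coefficients: <v, e_1> = -2/sqrt(10), <v, e_2> = -16/sqrt(110), <v, e_3> = -52/sqrt(880).
Square and sum: Σ |<v, e_j>|^2 = 29/5.
Compute ||v||^2 = v·v = 22.
Deficit = 22 − 29/5 = 81/5 ≥ 0, confirming Bessel's inequality. (The deficit equals ||v − Σ <v,e_j> e_j||^2, the squared distance from v to span{e_j}.)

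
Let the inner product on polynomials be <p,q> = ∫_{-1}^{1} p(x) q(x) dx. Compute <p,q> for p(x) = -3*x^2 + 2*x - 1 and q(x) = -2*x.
<p,q> = -8/3

Expand the product: p(x)·q(x) = 6*x^3 - 4*x^2 + 2*x.
∫_{-1}^{1} of each monomial x^k gives [2/(k+1) if k even, 0 if k odd]. Integrating term-by-term (or equivalently evaluating the antiderivative F(x) = 3*x^4/2 - 4*x^3/3 + x^2 at the endpoints):
  F(1) − F(−1) = 7/6 − (23/6) = -8/3.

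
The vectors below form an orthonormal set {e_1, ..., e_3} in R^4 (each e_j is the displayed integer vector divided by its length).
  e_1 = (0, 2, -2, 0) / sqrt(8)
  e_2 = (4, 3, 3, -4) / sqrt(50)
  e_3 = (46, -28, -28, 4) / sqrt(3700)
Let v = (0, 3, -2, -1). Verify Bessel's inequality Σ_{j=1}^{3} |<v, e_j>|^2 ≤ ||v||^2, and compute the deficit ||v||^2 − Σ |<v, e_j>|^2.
Σ |<v, e_j>|^2 = 509/37; ||v||^2 = 14; deficit = 9/37

Write each e_j = u_j / sqrt(<u_j, u_j>) where u_j is the displayed integer vector. Then <v, e_j> = <v, u_j> / sqrt(<u_j, u_j>), so |<v, e_j>|^2 = <v, u_j>^2 / <u_j, u_j>.
Coefficients: <v, e_1> = 10/sqrt(8), <v, e_2> = 7/sqrt(50), <v, e_3> = -32/sqrt(3700).
Square and sum: Σ |<v, e_j>|^2 = 509/37.
Compute ||v||^2 = v·v = 14.
Deficit = 14 − 509/37 = 9/37 ≥ 0, confirming Bessel's inequality. (The deficit equals ||v − Σ <v,e_j> e_j||^2, the squared distance from v to span{e_j}.)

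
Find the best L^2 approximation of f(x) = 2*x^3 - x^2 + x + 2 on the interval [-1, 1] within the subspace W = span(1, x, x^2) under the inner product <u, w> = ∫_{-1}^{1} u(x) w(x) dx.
g(x) = -x^2 + 11*x/5 + 2

The best approximation g ∈ W is the orthogonal projection of f onto W. Writing g = a_0 + a_1 x + a_2 x^2, the coefficients solve the normal equations G · a = b where
  G_{ij} = <φ_i, φ_j> and b_i = <f, φ_i>, with φ_0 = 1, φ_1 = x, φ_2 = x^2.
G =
  [2, 0, 2/3]
  [0, 2/3, 0]
  [2/3, 0, 2/5],
b = (10/3, 22/15, 14/15).
Solving gives a_0 = 2, a_1 = 11/5, a_2 = -1, so
  g(x) = -x^2 + 11*x/5 + 2.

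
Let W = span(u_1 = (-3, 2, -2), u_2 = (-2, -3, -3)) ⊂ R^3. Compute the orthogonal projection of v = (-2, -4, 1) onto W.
proj_W(v) = (4/169, -1067/338, -31/26)

Set up U = [u_1 | ... | u_2] ∈ R^(3×2). The projector onto W = col(U) is P = U (U^T U)^(-1) U^T.
Compute U^T U =
  [17, 6]
  [6, 22],
and U^T v = (-4, 13).
Solve U^T U · c = U^T v for the coefficients: c = (-83/169, 245/338). The projection is proj_W(v) = U c.
Check: (v - proj_W(v)) · u_1 = 0  (should be 0).
Check: (v - proj_W(v)) · u_2 = 0  (should be 0).
Result: proj_W(v) = (4/169, -1067/338, -31/26).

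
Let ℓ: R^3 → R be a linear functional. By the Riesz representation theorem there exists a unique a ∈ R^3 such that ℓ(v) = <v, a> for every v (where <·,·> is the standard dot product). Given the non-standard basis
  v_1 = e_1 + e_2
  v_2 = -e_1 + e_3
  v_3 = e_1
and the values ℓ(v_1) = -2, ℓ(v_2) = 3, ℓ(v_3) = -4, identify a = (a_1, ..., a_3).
a = (-4, 2, -1)

Write a = (a_1, ..., a_3) in the standard basis. For each basis vector v_i, ℓ(v_i) = <v_i, a> is a linear equation in the a_j's. Collect the n equations into a matrix system V a = ℓ, where row i of V is v_i (expressed in the standard basis). Since V is invertible (lower-triangular with 1s on the diagonal, up to permutation), solve by back-substitution:
  V =
[[1, 1, 0],
 [-1, 0, 1],
 [1, 0, 0]]
  V a = (-2, 3, -4)
Solving gives a = (-4, 2, -1).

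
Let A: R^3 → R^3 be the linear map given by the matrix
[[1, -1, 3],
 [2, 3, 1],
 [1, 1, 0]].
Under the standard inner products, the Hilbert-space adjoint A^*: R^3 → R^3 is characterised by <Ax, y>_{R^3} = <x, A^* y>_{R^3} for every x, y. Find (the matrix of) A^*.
A^* = A^T =
[[1, 2, 1],
 [-1, 3, 1],
 [3, 1, 0]]

For real matrices with standard dot products, the defining identity <Ax, y> = <x, A^* y> gives (Ax)^T y = x^T (A^*) y, i.e. x^T A^T y = x^T (A^*) y. Since this holds for all x, y, we must have A^* = A^T. Therefore
A^* =
[[1, 2, 1],
 [-1, 3, 1],
 [3, 1, 0]].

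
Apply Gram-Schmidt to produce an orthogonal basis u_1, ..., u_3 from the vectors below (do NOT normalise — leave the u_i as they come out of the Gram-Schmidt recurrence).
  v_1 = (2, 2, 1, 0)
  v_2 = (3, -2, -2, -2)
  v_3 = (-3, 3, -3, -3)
Orthogonal basis:
  u_1 = (2, 2, 1, 0)
  u_2 = (3, -2, -2, -2)
  u_3 = (-40/21, 71/21, -62/21, -23/7)

Apply the Gram-Schmidt recurrence
  u_1 = v_1
  u_i = v_i − Σ_{j<i} ((v_i · u_j) / (u_j · u_j)) · u_j.

Step by step this gives:
  u_1 = (2, 2, 1, 0)
  u_2 = (3, -2, -2, -2)
  u_3 = (-40/21, 71/21, -62/21, -23/7)

Orthogonality check:
  u_2 · u_1 = 0 (should be 0)
  u_3 · u_1 = 0 (should be 0)
  u_3 · u_2 = 0 (should be 0)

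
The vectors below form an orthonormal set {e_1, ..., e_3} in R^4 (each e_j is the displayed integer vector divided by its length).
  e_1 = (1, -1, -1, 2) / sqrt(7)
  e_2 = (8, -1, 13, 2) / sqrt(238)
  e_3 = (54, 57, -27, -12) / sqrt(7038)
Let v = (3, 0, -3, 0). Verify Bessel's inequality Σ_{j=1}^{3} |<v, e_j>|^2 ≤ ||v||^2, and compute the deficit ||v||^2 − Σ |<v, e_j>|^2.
Σ |<v, e_j>|^2 = 333/23; ||v||^2 = 18; deficit = 81/23

Write each e_j = u_j / sqrt(<u_j, u_j>) where u_j is the displayed integer vector. Then <v, e_j> = <v, u_j> / sqrt(<u_j, u_j>), so |<v, e_j>|^2 = <v, u_j>^2 / <u_j, u_j>.
Coefficients: <v, e_1> = 6/sqrt(7), <v, e_2> = -15/sqrt(238), <v, e_3> = 243/sqrt(7038).
Square and sum: Σ |<v, e_j>|^2 = 333/23.
Compute ||v||^2 = v·v = 18.
Deficit = 18 − 333/23 = 81/23 ≥ 0, confirming Bessel's inequality. (The deficit equals ||v − Σ <v,e_j> e_j||^2, the squared distance from v to span{e_j}.)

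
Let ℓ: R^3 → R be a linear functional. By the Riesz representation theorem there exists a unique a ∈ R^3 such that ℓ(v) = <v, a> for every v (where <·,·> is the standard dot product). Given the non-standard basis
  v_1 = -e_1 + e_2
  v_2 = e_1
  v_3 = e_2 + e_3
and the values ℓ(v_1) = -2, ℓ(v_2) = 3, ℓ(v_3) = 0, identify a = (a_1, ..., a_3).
a = (3, 1, -1)

Write a = (a_1, ..., a_3) in the standard basis. For each basis vector v_i, ℓ(v_i) = <v_i, a> is a linear equation in the a_j's. Collect the n equations into a matrix system V a = ℓ, where row i of V is v_i (expressed in the standard basis). Since V is invertible (lower-triangular with 1s on the diagonal, up to permutation), solve by back-substitution:
  V =
[[-1, 1, 0],
 [1, 0, 0],
 [0, 1, 1]]
  V a = (-2, 3, 0)
Solving gives a = (3, 1, -1).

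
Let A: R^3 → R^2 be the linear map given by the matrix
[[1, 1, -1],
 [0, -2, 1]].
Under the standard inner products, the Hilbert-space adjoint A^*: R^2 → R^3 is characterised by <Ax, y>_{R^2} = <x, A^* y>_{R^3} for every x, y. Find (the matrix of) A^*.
A^* = A^T =
[[1, 0],
 [1, -2],
 [-1, 1]]

For real matrices with standard dot products, the defining identity <Ax, y> = <x, A^* y> gives (Ax)^T y = x^T (A^*) y, i.e. x^T A^T y = x^T (A^*) y. Since this holds for all x, y, we must have A^* = A^T. Therefore
A^* =
[[1, 0],
 [1, -2],
 [-1, 1]].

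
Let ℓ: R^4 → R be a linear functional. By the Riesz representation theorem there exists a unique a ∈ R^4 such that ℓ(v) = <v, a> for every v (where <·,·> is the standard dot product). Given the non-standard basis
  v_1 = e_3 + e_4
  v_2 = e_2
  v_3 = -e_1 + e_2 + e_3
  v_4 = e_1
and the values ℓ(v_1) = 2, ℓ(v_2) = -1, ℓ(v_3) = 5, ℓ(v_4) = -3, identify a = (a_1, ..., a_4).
a = (-3, -1, 3, -1)

Write a = (a_1, ..., a_4) in the standard basis. For each basis vector v_i, ℓ(v_i) = <v_i, a> is a linear equation in the a_j's. Collect the n equations into a matrix system V a = ℓ, where row i of V is v_i (expressed in the standard basis). Since V is invertible (lower-triangular with 1s on the diagonal, up to permutation), solve by back-substitution:
  V =
[[0, 0, 1, 1],
 [0, 1, 0, 0],
 [-1, 1, 1, 0],
 [1, 0, 0, 0]]
  V a = (2, -1, 5, -3)
Solving gives a = (-3, -1, 3, -1).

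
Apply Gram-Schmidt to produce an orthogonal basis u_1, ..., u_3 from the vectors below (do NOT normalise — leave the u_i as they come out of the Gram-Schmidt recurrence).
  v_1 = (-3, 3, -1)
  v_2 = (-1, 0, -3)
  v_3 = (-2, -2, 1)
Orthogonal basis:
  u_1 = (-3, 3, -1)
  u_2 = (-1/19, -18/19, -51/19)
  u_3 = (-333/154, -148/77, 111/154)

Apply the Gram-Schmidt recurrence
  u_1 = v_1
  u_i = v_i − Σ_{j<i} ((v_i · u_j) / (u_j · u_j)) · u_j.

Step by step this gives:
  u_1 = (-3, 3, -1)
  u_2 = (-1/19, -18/19, -51/19)
  u_3 = (-333/154, -148/77, 111/154)

Orthogonality check:
  u_2 · u_1 = 0 (should be 0)
  u_3 · u_1 = 0 (should be 0)
  u_3 · u_2 = 0 (should be 0)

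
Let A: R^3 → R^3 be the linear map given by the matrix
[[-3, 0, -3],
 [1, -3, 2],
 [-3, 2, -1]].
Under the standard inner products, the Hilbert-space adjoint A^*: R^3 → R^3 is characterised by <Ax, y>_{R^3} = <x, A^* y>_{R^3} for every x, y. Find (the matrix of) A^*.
A^* = A^T =
[[-3, 1, -3],
 [0, -3, 2],
 [-3, 2, -1]]

For real matrices with standard dot products, the defining identity <Ax, y> = <x, A^* y> gives (Ax)^T y = x^T (A^*) y, i.e. x^T A^T y = x^T (A^*) y. Since this holds for all x, y, we must have A^* = A^T. Therefore
A^* =
[[-3, 1, -3],
 [0, -3, 2],
 [-3, 2, -1]].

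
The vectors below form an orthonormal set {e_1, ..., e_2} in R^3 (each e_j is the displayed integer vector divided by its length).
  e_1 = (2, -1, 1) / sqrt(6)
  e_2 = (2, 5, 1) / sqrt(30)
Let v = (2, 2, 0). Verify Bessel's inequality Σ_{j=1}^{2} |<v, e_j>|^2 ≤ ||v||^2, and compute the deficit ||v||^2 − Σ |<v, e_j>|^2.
Σ |<v, e_j>|^2 = 36/5; ||v||^2 = 8; deficit = 4/5

Write each e_j = u_j / sqrt(<u_j, u_j>) where u_j is the displayed integer vector. Then <v, e_j> = <v, u_j> / sqrt(<u_j, u_j>), so |<v, e_j>|^2 = <v, u_j>^2 / <u_j, u_j>.
Coefficients: <v, e_1> = 2/sqrt(6), <v, e_2> = 14/sqrt(30).
Square and sum: Σ |<v, e_j>|^2 = 36/5.
Compute ||v||^2 = v·v = 8.
Deficit = 8 − 36/5 = 4/5 ≥ 0, confirming Bessel's inequality. (The deficit equals ||v − Σ <v,e_j> e_j||^2, the squared distance from v to span{e_j}.)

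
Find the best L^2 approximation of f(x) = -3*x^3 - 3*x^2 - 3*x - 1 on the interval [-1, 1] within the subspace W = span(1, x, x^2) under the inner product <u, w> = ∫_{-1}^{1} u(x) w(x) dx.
g(x) = -3*x^2 - 24*x/5 - 1

The best approximation g ∈ W is the orthogonal projection of f onto W. Writing g = a_0 + a_1 x + a_2 x^2, the coefficients solve the normal equations G · a = b where
  G_{ij} = <φ_i, φ_j> and b_i = <f, φ_i>, with φ_0 = 1, φ_1 = x, φ_2 = x^2.
G =
  [2, 0, 2/3]
  [0, 2/3, 0]
  [2/3, 0, 2/5],
b = (-4, -16/5, -28/15).
Solving gives a_0 = -1, a_1 = -24/5, a_2 = -3, so
  g(x) = -3*x^2 - 24*x/5 - 1.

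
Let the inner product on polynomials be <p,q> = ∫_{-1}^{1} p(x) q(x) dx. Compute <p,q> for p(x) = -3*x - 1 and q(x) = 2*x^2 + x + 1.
<p,q> = -16/3

Expand the product: p(x)·q(x) = -6*x^3 - 5*x^2 - 4*x - 1.
∫_{-1}^{1} of each monomial x^k gives [2/(k+1) if k even, 0 if k odd]. Integrating term-by-term (or equivalently evaluating the antiderivative F(x) = -3*x^4/2 - 5*x^3/3 - 2*x^2 - x at the endpoints):
  F(1) − F(−1) = -37/6 − (-5/6) = -16/3.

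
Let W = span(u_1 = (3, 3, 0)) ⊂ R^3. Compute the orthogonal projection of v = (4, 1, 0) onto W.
proj_W(v) = (5/2, 5/2, 0)

Set up U = [u_1 | ... | u_1] ∈ R^(3×1). The projector onto W = col(U) is P = U (U^T U)^(-1) U^T.
Compute U^T U =
  [18],
and U^T v = (15).
Solve U^T U · c = U^T v for the coefficients: c = (5/6). The projection is proj_W(v) = U c.
Check: (v - proj_W(v)) · u_1 = 0  (should be 0).
Result: proj_W(v) = (5/2, 5/2, 0).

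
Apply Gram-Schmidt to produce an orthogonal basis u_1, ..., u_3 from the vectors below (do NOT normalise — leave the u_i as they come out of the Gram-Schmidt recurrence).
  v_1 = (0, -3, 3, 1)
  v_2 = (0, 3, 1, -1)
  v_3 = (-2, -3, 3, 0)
Orthogonal basis:
  u_1 = (0, -3, 3, 1)
  u_2 = (0, 36/19, 40/19, -12/19)
  u_3 = (-2, -3/10, 0, -9/10)

Apply the Gram-Schmidt recurrence
  u_1 = v_1
  u_i = v_i − Σ_{j<i} ((v_i · u_j) / (u_j · u_j)) · u_j.

Step by step this gives:
  u_1 = (0, -3, 3, 1)
  u_2 = (0, 36/19, 40/19, -12/19)
  u_3 = (-2, -3/10, 0, -9/10)

Orthogonality check:
  u_2 · u_1 = 0 (should be 0)
  u_3 · u_1 = 0 (should be 0)
  u_3 · u_2 = 0 (should be 0)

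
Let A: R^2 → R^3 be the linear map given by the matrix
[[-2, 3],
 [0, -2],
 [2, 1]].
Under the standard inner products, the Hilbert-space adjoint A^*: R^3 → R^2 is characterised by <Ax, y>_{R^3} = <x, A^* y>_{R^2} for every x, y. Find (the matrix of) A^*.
A^* = A^T =
[[-2, 0, 2],
 [3, -2, 1]]

For real matrices with standard dot products, the defining identity <Ax, y> = <x, A^* y> gives (Ax)^T y = x^T (A^*) y, i.e. x^T A^T y = x^T (A^*) y. Since this holds for all x, y, we must have A^* = A^T. Therefore
A^* =
[[-2, 0, 2],
 [3, -2, 1]].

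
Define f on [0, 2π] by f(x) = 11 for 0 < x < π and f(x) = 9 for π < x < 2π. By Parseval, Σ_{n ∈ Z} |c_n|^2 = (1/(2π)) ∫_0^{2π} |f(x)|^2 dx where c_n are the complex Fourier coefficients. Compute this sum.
Σ |c_n|^2 = 101

Parseval equates the L^2 energy of f (normalised by 1/(2π)) with the ℓ^2 sum of its Fourier coefficients: (1/(2π)) ∫_0^{2π} |f|^2 = Σ |c_n|^2.
Compute the left side: (1/(2π)) [∫_0^π 11^2 dx + ∫_π^{2π} 9^2 dx] = (1/(2π)) · (121π + 81π) = (121 + 81)/2 = 101.
So Σ_{n ∈ Z} |c_n|^2 = 101.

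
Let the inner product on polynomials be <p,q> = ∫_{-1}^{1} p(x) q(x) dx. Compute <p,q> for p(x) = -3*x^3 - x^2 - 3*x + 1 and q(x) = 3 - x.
<p,q> = 36/5

Expand the product: p(x)·q(x) = 3*x^4 - 8*x^3 - 10*x + 3.
∫_{-1}^{1} of each monomial x^k gives [2/(k+1) if k even, 0 if k odd]. Integrating term-by-term (or equivalently evaluating the antiderivative F(x) = 3*x^5/5 - 2*x^4 - 5*x^2 + 3*x at the endpoints):
  F(1) − F(−1) = -17/5 − (-53/5) = 36/5.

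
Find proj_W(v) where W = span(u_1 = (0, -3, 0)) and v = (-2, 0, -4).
proj_W(v) = (0, 0, 0)

Set up U = [u_1 | ... | u_1] ∈ R^(3×1). The projector onto W = col(U) is P = U (U^T U)^(-1) U^T.
Compute U^T U =
  [9],
and U^T v = (0).
Solve U^T U · c = U^T v for the coefficients: c = (0). The projection is proj_W(v) = U c.
Check: (v - proj_W(v)) · u_1 = 0  (should be 0).
Result: proj_W(v) = (0, 0, 0).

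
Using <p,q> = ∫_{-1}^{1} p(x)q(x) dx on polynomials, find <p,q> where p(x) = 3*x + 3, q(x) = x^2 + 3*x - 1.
<p,q> = 2

Expand the product: p(x)·q(x) = 3*x^3 + 12*x^2 + 6*x - 3.
∫_{-1}^{1} of each monomial x^k gives [2/(k+1) if k even, 0 if k odd]. Integrating term-by-term (or equivalently evaluating the antiderivative F(x) = 3*x^4/4 + 4*x^3 + 3*x^2 - 3*x at the endpoints):
  F(1) − F(−1) = 19/4 − (11/4) = 2.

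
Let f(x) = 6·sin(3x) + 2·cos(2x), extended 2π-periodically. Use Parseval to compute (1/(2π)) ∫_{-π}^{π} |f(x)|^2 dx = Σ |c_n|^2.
Σ |c_n|^2 = 20

Expand |f|^2 and use orthogonality of {sin(nx), cos(mx)} on [-π, π]:
  ∫_{-π}^{π} sin(nx)^2 dx = π, ∫ cos(mx)^2 dx = π, and cross terms integrate to 0.
So ∫_{-π}^{π} f(x)^2 dx = 6^2 · π + 2^2 · π = (36 + 4)π.
Divide by 2π: (36 + 4)/2 = 20.
By Parseval, this equals Σ |c_n|^2.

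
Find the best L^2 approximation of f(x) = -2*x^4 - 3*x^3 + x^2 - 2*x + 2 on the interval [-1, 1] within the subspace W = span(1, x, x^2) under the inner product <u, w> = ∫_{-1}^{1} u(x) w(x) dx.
g(x) = -5*x^2/7 - 19*x/5 + 76/35

The best approximation g ∈ W is the orthogonal projection of f onto W. Writing g = a_0 + a_1 x + a_2 x^2, the coefficients solve the normal equations G · a = b where
  G_{ij} = <φ_i, φ_j> and b_i = <f, φ_i>, with φ_0 = 1, φ_1 = x, φ_2 = x^2.
G =
  [2, 0, 2/3]
  [0, 2/3, 0]
  [2/3, 0, 2/5],
b = (58/15, -38/15, 122/105).
Solving gives a_0 = 76/35, a_1 = -19/5, a_2 = -5/7, so
  g(x) = -5*x^2/7 - 19*x/5 + 76/35.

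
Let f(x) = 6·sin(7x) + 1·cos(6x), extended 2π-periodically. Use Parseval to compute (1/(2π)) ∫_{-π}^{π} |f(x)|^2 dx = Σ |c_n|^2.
Σ |c_n|^2 = 37/2

Expand |f|^2 and use orthogonality of {sin(nx), cos(mx)} on [-π, π]:
  ∫_{-π}^{π} sin(nx)^2 dx = π, ∫ cos(mx)^2 dx = π, and cross terms integrate to 0.
So ∫_{-π}^{π} f(x)^2 dx = 6^2 · π + 1^2 · π = (36 + 1)π.
Divide by 2π: (36 + 1)/2 = 37/2.
By Parseval, this equals Σ |c_n|^2.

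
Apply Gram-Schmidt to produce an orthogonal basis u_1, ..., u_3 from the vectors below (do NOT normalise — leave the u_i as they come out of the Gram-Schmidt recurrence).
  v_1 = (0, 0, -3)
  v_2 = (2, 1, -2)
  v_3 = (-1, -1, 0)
Orthogonal basis:
  u_1 = (0, 0, -3)
  u_2 = (2, 1, 0)
  u_3 = (1/5, -2/5, 0)

Apply the Gram-Schmidt recurrence
  u_1 = v_1
  u_i = v_i − Σ_{j<i} ((v_i · u_j) / (u_j · u_j)) · u_j.

Step by step this gives:
  u_1 = (0, 0, -3)
  u_2 = (2, 1, 0)
  u_3 = (1/5, -2/5, 0)

Orthogonality check:
  u_2 · u_1 = 0 (should be 0)
  u_3 · u_1 = 0 (should be 0)
  u_3 · u_2 = 0 (should be 0)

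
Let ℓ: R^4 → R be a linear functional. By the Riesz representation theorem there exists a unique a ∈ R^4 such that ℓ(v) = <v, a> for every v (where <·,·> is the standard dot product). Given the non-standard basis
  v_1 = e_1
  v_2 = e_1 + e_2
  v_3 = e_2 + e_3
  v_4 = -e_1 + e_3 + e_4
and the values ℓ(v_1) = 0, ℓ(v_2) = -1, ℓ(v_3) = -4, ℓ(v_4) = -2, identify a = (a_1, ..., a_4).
a = (0, -1, -3, 1)

Write a = (a_1, ..., a_4) in the standard basis. For each basis vector v_i, ℓ(v_i) = <v_i, a> is a linear equation in the a_j's. Collect the n equations into a matrix system V a = ℓ, where row i of V is v_i (expressed in the standard basis). Since V is invertible (lower-triangular with 1s on the diagonal, up to permutation), solve by back-substitution:
  V =
[[1, 0, 0, 0],
 [1, 1, 0, 0],
 [0, 1, 1, 0],
 [-1, 0, 1, 1]]
  V a = (0, -1, -4, -2)
Solving gives a = (0, -1, -3, 1).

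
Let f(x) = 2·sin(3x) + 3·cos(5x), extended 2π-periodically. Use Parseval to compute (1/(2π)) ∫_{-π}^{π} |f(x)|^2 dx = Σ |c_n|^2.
Σ |c_n|^2 = 13/2

Expand |f|^2 and use orthogonality of {sin(nx), cos(mx)} on [-π, π]:
  ∫_{-π}^{π} sin(nx)^2 dx = π, ∫ cos(mx)^2 dx = π, and cross terms integrate to 0.
So ∫_{-π}^{π} f(x)^2 dx = 2^2 · π + 3^2 · π = (4 + 9)π.
Divide by 2π: (4 + 9)/2 = 13/2.
By Parseval, this equals Σ |c_n|^2.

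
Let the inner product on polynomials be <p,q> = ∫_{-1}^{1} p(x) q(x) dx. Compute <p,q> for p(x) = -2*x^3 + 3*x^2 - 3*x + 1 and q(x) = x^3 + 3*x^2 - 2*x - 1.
<p,q> = 38/7

Expand the product: p(x)·q(x) = -2*x^6 - 3*x^5 + 10*x^4 - 12*x^3 + 6*x^2 + x - 1.
∫_{-1}^{1} of each monomial x^k gives [2/(k+1) if k even, 0 if k odd]. Integrating term-by-term (or equivalently evaluating the antiderivative F(x) = -2*x^7/7 - x^6/2 + 2*x^5 - 3*x^4 + 2*x^3 + x^2/2 - x at the endpoints):
  F(1) − F(−1) = -2/7 − (-40/7) = 38/7.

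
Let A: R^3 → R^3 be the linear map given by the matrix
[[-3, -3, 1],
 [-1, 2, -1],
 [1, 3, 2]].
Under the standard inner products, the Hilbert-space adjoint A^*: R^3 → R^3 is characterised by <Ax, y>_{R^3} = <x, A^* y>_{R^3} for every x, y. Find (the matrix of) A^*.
A^* = A^T =
[[-3, -1, 1],
 [-3, 2, 3],
 [1, -1, 2]]

For real matrices with standard dot products, the defining identity <Ax, y> = <x, A^* y> gives (Ax)^T y = x^T (A^*) y, i.e. x^T A^T y = x^T (A^*) y. Since this holds for all x, y, we must have A^* = A^T. Therefore
A^* =
[[-3, -1, 1],
 [-3, 2, 3],
 [1, -1, 2]].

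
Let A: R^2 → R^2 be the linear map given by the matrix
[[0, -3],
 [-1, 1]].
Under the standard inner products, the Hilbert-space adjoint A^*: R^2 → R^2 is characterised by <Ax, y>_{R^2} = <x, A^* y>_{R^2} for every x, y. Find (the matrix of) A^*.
A^* = A^T =
[[0, -1],
 [-3, 1]]

For real matrices with standard dot products, the defining identity <Ax, y> = <x, A^* y> gives (Ax)^T y = x^T (A^*) y, i.e. x^T A^T y = x^T (A^*) y. Since this holds for all x, y, we must have A^* = A^T. Therefore
A^* =
[[0, -1],
 [-3, 1]].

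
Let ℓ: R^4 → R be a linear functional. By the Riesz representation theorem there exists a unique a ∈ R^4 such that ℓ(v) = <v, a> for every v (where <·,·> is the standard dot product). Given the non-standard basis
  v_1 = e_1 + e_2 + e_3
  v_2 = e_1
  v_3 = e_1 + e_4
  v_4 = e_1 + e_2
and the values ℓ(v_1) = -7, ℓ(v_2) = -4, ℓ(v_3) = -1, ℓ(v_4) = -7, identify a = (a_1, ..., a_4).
a = (-4, -3, 0, 3)

Write a = (a_1, ..., a_4) in the standard basis. For each basis vector v_i, ℓ(v_i) = <v_i, a> is a linear equation in the a_j's. Collect the n equations into a matrix system V a = ℓ, where row i of V is v_i (expressed in the standard basis). Since V is invertible (lower-triangular with 1s on the diagonal, up to permutation), solve by back-substitution:
  V =
[[1, 1, 1, 0],
 [1, 0, 0, 0],
 [1, 0, 0, 1],
 [1, 1, 0, 0]]
  V a = (-7, -4, -1, -7)
Solving gives a = (-4, -3, 0, 3).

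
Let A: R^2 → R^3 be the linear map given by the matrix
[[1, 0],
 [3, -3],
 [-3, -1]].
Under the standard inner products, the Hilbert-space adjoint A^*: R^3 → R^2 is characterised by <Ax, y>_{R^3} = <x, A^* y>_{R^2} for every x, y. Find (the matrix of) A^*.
A^* = A^T =
[[1, 3, -3],
 [0, -3, -1]]

For real matrices with standard dot products, the defining identity <Ax, y> = <x, A^* y> gives (Ax)^T y = x^T (A^*) y, i.e. x^T A^T y = x^T (A^*) y. Since this holds for all x, y, we must have A^* = A^T. Therefore
A^* =
[[1, 3, -3],
 [0, -3, -1]].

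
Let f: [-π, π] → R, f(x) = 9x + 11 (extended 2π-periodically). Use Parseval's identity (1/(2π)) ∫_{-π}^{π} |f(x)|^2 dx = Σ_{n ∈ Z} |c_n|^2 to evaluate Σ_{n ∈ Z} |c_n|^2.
Σ |c_n|^2 = 27π^2 + 121

Expand and integrate term by term over [-π, π]:
  ∫ (9x)^2 dx = 81·(2π^3/3); ∫ 2·9·(11)·x dx = 0 (odd integrand); ∫ 11^2 dx = 121·2π.
So (1/(2π)) ∫_{-π}^{π} (9x + 11)^2 dx = 81π^2/3 + 121 = 27π^2 + 121.
Parseval ⇒ Σ |c_n|^2 = 27π^2 + 121.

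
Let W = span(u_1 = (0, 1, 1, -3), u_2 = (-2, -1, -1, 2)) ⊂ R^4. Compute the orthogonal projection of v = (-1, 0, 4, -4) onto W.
proj_W(v) = (-18/23, 31/23, 31/23, -102/23)

Set up U = [u_1 | ... | u_2] ∈ R^(4×2). The projector onto W = col(U) is P = U (U^T U)^(-1) U^T.
Compute U^T U =
  [11, -8]
  [-8, 10],
and U^T v = (16, -10).
Solve U^T U · c = U^T v for the coefficients: c = (40/23, 9/23). The projection is proj_W(v) = U c.
Check: (v - proj_W(v)) · u_1 = 0  (should be 0).
Check: (v - proj_W(v)) · u_2 = 0  (should be 0).
Result: proj_W(v) = (-18/23, 31/23, 31/23, -102/23).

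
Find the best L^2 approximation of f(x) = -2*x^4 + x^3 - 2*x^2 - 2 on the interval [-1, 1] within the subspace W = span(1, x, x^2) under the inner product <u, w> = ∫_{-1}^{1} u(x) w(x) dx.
g(x) = -26*x^2/7 + 3*x/5 - 64/35

The best approximation g ∈ W is the orthogonal projection of f onto W. Writing g = a_0 + a_1 x + a_2 x^2, the coefficients solve the normal equations G · a = b where
  G_{ij} = <φ_i, φ_j> and b_i = <f, φ_i>, with φ_0 = 1, φ_1 = x, φ_2 = x^2.
G =
  [2, 0, 2/3]
  [0, 2/3, 0]
  [2/3, 0, 2/5],
b = (-92/15, 2/5, -284/105).
Solving gives a_0 = -64/35, a_1 = 3/5, a_2 = -26/7, so
  g(x) = -26*x^2/7 + 3*x/5 - 64/35.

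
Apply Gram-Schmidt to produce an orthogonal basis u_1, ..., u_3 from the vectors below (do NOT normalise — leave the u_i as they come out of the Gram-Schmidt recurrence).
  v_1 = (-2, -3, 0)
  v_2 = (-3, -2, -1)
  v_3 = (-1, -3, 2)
Orthogonal basis:
  u_1 = (-2, -3, 0)
  u_2 = (-15/13, 10/13, -1)
  u_3 = (-21/38, 7/19, 35/38)

Apply the Gram-Schmidt recurrence
  u_1 = v_1
  u_i = v_i − Σ_{j<i} ((v_i · u_j) / (u_j · u_j)) · u_j.

Step by step this gives:
  u_1 = (-2, -3, 0)
  u_2 = (-15/13, 10/13, -1)
  u_3 = (-21/38, 7/19, 35/38)

Orthogonality check:
  u_2 · u_1 = 0 (should be 0)
  u_3 · u_1 = 0 (should be 0)
  u_3 · u_2 = 0 (should be 0)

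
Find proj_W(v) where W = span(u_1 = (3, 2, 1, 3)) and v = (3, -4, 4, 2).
proj_W(v) = (33/23, 22/23, 11/23, 33/23)

Set up U = [u_1 | ... | u_1] ∈ R^(4×1). The projector onto W = col(U) is P = U (U^T U)^(-1) U^T.
Compute U^T U =
  [23],
and U^T v = (11).
Solve U^T U · c = U^T v for the coefficients: c = (11/23). The projection is proj_W(v) = U c.
Check: (v - proj_W(v)) · u_1 = 0  (should be 0).
Result: proj_W(v) = (33/23, 22/23, 11/23, 33/23).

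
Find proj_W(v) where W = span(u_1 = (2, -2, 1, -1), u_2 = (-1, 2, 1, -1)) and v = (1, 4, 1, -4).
proj_W(v) = (-17/27, 25/9, 157/54, -157/54)

Set up U = [u_1 | ... | u_2] ∈ R^(4×2). The projector onto W = col(U) is P = U (U^T U)^(-1) U^T.
Compute U^T U =
  [10, -4]
  [-4, 7],
and U^T v = (-1, 12).
Solve U^T U · c = U^T v for the coefficients: c = (41/54, 58/27). The projection is proj_W(v) = U c.
Check: (v - proj_W(v)) · u_1 = 0  (should be 0).
Check: (v - proj_W(v)) · u_2 = 0  (should be 0).
Result: proj_W(v) = (-17/27, 25/9, 157/54, -157/54).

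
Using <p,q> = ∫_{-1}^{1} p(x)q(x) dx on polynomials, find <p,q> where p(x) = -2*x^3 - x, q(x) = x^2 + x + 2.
<p,q> = -22/15

Expand the product: p(x)·q(x) = -2*x^5 - 2*x^4 - 5*x^3 - x^2 - 2*x.
∫_{-1}^{1} of each monomial x^k gives [2/(k+1) if k even, 0 if k odd]. Integrating term-by-term (or equivalently evaluating the antiderivative F(x) = -x^6/3 - 2*x^5/5 - 5*x^4/4 - x^3/3 - x^2 at the endpoints):
  F(1) − F(−1) = -199/60 − (-37/20) = -22/15.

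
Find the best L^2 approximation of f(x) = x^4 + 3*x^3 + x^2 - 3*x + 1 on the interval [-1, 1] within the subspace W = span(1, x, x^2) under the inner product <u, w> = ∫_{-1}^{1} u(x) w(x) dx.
g(x) = 13*x^2/7 - 6*x/5 + 32/35

The best approximation g ∈ W is the orthogonal projection of f onto W. Writing g = a_0 + a_1 x + a_2 x^2, the coefficients solve the normal equations G · a = b where
  G_{ij} = <φ_i, φ_j> and b_i = <f, φ_i>, with φ_0 = 1, φ_1 = x, φ_2 = x^2.
G =
  [2, 0, 2/3]
  [0, 2/3, 0]
  [2/3, 0, 2/5],
b = (46/15, -4/5, 142/105).
Solving gives a_0 = 32/35, a_1 = -6/5, a_2 = 13/7, so
  g(x) = 13*x^2/7 - 6*x/5 + 32/35.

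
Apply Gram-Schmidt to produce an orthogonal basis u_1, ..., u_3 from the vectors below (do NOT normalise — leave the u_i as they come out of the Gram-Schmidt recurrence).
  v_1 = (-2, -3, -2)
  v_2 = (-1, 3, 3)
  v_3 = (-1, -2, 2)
Orthogonal basis:
  u_1 = (-2, -3, -2)
  u_2 = (-43/17, 12/17, 25/17)
  u_3 = (93/154, -124/77, 279/154)

Apply the Gram-Schmidt recurrence
  u_1 = v_1
  u_i = v_i − Σ_{j<i} ((v_i · u_j) / (u_j · u_j)) · u_j.

Step by step this gives:
  u_1 = (-2, -3, -2)
  u_2 = (-43/17, 12/17, 25/17)
  u_3 = (93/154, -124/77, 279/154)

Orthogonality check:
  u_2 · u_1 = 0 (should be 0)
  u_3 · u_1 = 0 (should be 0)
  u_3 · u_2 = 0 (should be 0)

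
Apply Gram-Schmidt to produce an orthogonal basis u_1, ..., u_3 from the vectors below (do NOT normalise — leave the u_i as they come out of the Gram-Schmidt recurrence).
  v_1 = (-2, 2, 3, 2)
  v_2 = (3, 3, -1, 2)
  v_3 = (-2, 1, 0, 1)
Orthogonal basis:
  u_1 = (-2, 2, 3, 2)
  u_2 = (65/21, 61/21, -8/7, 40/21)
  u_3 = (-507/482, 199/482, -292/241, 85/241)

Apply the Gram-Schmidt recurrence
  u_1 = v_1
  u_i = v_i − Σ_{j<i} ((v_i · u_j) / (u_j · u_j)) · u_j.

Step by step this gives:
  u_1 = (-2, 2, 3, 2)
  u_2 = (65/21, 61/21, -8/7, 40/21)
  u_3 = (-507/482, 199/482, -292/241, 85/241)

Orthogonality check:
  u_2 · u_1 = 0 (should be 0)
  u_3 · u_1 = 0 (should be 0)
  u_3 · u_2 = 0 (should be 0)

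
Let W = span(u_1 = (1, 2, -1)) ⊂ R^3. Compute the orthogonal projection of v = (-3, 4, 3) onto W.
proj_W(v) = (1/3, 2/3, -1/3)

Set up U = [u_1 | ... | u_1] ∈ R^(3×1). The projector onto W = col(U) is P = U (U^T U)^(-1) U^T.
Compute U^T U =
  [6],
and U^T v = (2).
Solve U^T U · c = U^T v for the coefficients: c = (1/3). The projection is proj_W(v) = U c.
Check: (v - proj_W(v)) · u_1 = 0  (should be 0).
Result: proj_W(v) = (1/3, 2/3, -1/3).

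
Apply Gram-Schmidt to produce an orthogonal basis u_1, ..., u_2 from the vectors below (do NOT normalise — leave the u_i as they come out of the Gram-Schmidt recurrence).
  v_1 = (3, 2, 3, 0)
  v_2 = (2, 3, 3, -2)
Orthogonal basis:
  u_1 = (3, 2, 3, 0)
  u_2 = (-19/22, 12/11, 3/22, -2)

Apply the Gram-Schmidt recurrence
  u_1 = v_1
  u_i = v_i − Σ_{j<i} ((v_i · u_j) / (u_j · u_j)) · u_j.

Step by step this gives:
  u_1 = (3, 2, 3, 0)
  u_2 = (-19/22, 12/11, 3/22, -2)

Orthogonality check:
  u_2 · u_1 = 0 (should be 0)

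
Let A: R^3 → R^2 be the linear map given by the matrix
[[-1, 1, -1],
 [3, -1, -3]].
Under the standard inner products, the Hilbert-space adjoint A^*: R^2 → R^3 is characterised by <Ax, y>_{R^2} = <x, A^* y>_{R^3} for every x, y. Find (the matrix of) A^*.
A^* = A^T =
[[-1, 3],
 [1, -1],
 [-1, -3]]

For real matrices with standard dot products, the defining identity <Ax, y> = <x, A^* y> gives (Ax)^T y = x^T (A^*) y, i.e. x^T A^T y = x^T (A^*) y. Since this holds for all x, y, we must have A^* = A^T. Therefore
A^* =
[[-1, 3],
 [1, -1],
 [-1, -3]].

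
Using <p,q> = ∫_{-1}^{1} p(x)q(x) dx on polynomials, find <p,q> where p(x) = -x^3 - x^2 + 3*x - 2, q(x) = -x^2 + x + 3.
<p,q> = -32/3

Expand the product: p(x)·q(x) = x^5 - 7*x^3 + 2*x^2 + 7*x - 6.
∫_{-1}^{1} of each monomial x^k gives [2/(k+1) if k even, 0 if k odd]. Integrating term-by-term (or equivalently evaluating the antiderivative F(x) = x^6/6 - 7*x^4/4 + 2*x^3/3 + 7*x^2/2 - 6*x at the endpoints):
  F(1) − F(−1) = -41/12 − (29/4) = -32/3.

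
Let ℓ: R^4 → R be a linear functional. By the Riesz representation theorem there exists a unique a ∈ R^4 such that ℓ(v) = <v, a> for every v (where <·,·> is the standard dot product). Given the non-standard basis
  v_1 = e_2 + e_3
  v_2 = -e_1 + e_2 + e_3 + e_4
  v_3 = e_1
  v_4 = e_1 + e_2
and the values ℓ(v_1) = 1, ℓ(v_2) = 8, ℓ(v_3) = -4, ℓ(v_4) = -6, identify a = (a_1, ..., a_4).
a = (-4, -2, 3, 3)

Write a = (a_1, ..., a_4) in the standard basis. For each basis vector v_i, ℓ(v_i) = <v_i, a> is a linear equation in the a_j's. Collect the n equations into a matrix system V a = ℓ, where row i of V is v_i (expressed in the standard basis). Since V is invertible (lower-triangular with 1s on the diagonal, up to permutation), solve by back-substitution:
  V =
[[0, 1, 1, 0],
 [-1, 1, 1, 1],
 [1, 0, 0, 0],
 [1, 1, 0, 0]]
  V a = (1, 8, -4, -6)
Solving gives a = (-4, -2, 3, 3).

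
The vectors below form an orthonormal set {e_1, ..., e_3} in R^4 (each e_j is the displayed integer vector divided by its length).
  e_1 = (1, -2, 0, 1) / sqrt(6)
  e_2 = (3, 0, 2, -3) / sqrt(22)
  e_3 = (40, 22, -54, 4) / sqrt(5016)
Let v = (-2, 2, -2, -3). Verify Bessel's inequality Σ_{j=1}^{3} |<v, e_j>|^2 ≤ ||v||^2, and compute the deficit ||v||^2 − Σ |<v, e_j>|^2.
Σ |<v, e_j>|^2 = 271/19; ||v||^2 = 21; deficit = 128/19

Write each e_j = u_j / sqrt(<u_j, u_j>) where u_j is the displayed integer vector. Then <v, e_j> = <v, u_j> / sqrt(<u_j, u_j>), so |<v, e_j>|^2 = <v, u_j>^2 / <u_j, u_j>.
Coefficients: <v, e_1> = -9/sqrt(6), <v, e_2> = -1/sqrt(22), <v, e_3> = 60/sqrt(5016).
Square and sum: Σ |<v, e_j>|^2 = 271/19.
Compute ||v||^2 = v·v = 21.
Deficit = 21 − 271/19 = 128/19 ≥ 0, confirming Bessel's inequality. (The deficit equals ||v − Σ <v,e_j> e_j||^2, the squared distance from v to span{e_j}.)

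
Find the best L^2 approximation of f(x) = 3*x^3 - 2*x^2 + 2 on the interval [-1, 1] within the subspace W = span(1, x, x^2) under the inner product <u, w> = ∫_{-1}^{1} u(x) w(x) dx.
g(x) = -2*x^2 + 9*x/5 + 2

The best approximation g ∈ W is the orthogonal projection of f onto W. Writing g = a_0 + a_1 x + a_2 x^2, the coefficients solve the normal equations G · a = b where
  G_{ij} = <φ_i, φ_j> and b_i = <f, φ_i>, with φ_0 = 1, φ_1 = x, φ_2 = x^2.
G =
  [2, 0, 2/3]
  [0, 2/3, 0]
  [2/3, 0, 2/5],
b = (8/3, 6/5, 8/15).
Solving gives a_0 = 2, a_1 = 9/5, a_2 = -2, so
  g(x) = -2*x^2 + 9*x/5 + 2.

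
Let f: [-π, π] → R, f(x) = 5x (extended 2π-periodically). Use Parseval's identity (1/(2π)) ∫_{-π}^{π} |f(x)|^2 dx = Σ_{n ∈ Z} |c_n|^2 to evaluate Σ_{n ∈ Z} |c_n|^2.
Σ |c_n|^2 = 25π^2/3

Expand and integrate term by term over [-π, π]:
  ∫ (5x)^2 dx = 25·(2π^3/3); ∫ 2·5·(0)·x dx = 0 (odd integrand); ∫ 0^2 dx = 0·2π.
So (1/(2π)) ∫_{-π}^{π} (5x)^2 dx = 25π^2/3 + 0 = 25π^2/3.
Parseval ⇒ Σ |c_n|^2 = 25π^2/3.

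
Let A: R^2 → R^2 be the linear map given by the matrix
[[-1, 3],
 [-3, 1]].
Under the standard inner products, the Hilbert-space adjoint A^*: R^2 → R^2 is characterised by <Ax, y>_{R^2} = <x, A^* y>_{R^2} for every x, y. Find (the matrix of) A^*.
A^* = A^T =
[[-1, -3],
 [3, 1]]

For real matrices with standard dot products, the defining identity <Ax, y> = <x, A^* y> gives (Ax)^T y = x^T (A^*) y, i.e. x^T A^T y = x^T (A^*) y. Since this holds for all x, y, we must have A^* = A^T. Therefore
A^* =
[[-1, -3],
 [3, 1]].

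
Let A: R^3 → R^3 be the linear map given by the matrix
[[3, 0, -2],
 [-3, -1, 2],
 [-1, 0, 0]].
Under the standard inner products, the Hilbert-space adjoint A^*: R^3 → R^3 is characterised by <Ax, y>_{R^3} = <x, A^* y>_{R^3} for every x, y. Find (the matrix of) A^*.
A^* = A^T =
[[3, -3, -1],
 [0, -1, 0],
 [-2, 2, 0]]

For real matrices with standard dot products, the defining identity <Ax, y> = <x, A^* y> gives (Ax)^T y = x^T (A^*) y, i.e. x^T A^T y = x^T (A^*) y. Since this holds for all x, y, we must have A^* = A^T. Therefore
A^* =
[[3, -3, -1],
 [0, -1, 0],
 [-2, 2, 0]].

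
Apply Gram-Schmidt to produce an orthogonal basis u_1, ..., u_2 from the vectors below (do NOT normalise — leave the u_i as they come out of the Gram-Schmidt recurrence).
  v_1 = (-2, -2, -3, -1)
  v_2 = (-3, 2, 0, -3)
Orthogonal basis:
  u_1 = (-2, -2, -3, -1)
  u_2 = (-22/9, 23/9, 5/6, -49/18)

Apply the Gram-Schmidt recurrence
  u_1 = v_1
  u_i = v_i − Σ_{j<i} ((v_i · u_j) / (u_j · u_j)) · u_j.

Step by step this gives:
  u_1 = (-2, -2, -3, -1)
  u_2 = (-22/9, 23/9, 5/6, -49/18)

Orthogonality check:
  u_2 · u_1 = 0 (should be 0)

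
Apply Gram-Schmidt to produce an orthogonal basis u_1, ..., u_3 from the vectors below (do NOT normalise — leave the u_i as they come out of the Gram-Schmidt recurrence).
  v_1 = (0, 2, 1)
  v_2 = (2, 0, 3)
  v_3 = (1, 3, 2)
Orthogonal basis:
  u_1 = (0, 2, 1)
  u_2 = (2, -6/5, 12/5)
  u_3 = (3/7, 1/7, -2/7)

Apply the Gram-Schmidt recurrence
  u_1 = v_1
  u_i = v_i − Σ_{j<i} ((v_i · u_j) / (u_j · u_j)) · u_j.

Step by step this gives:
  u_1 = (0, 2, 1)
  u_2 = (2, -6/5, 12/5)
  u_3 = (3/7, 1/7, -2/7)

Orthogonality check:
  u_2 · u_1 = 0 (should be 0)
  u_3 · u_1 = 0 (should be 0)
  u_3 · u_2 = 0 (should be 0)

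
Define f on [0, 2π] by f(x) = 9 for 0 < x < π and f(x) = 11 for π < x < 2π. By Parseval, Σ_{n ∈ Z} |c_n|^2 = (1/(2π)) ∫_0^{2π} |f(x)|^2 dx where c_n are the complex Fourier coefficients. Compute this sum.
Σ |c_n|^2 = 101

Parseval equates the L^2 energy of f (normalised by 1/(2π)) with the ℓ^2 sum of its Fourier coefficients: (1/(2π)) ∫_0^{2π} |f|^2 = Σ |c_n|^2.
Compute the left side: (1/(2π)) [∫_0^π 9^2 dx + ∫_π^{2π} 11^2 dx] = (1/(2π)) · (81π + 121π) = (81 + 121)/2 = 101.
So Σ_{n ∈ Z} |c_n|^2 = 101.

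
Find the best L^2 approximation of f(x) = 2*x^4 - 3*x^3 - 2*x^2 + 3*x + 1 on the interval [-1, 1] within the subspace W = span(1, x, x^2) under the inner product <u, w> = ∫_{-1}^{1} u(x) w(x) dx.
g(x) = -2*x^2/7 + 6*x/5 + 29/35

The best approximation g ∈ W is the orthogonal projection of f onto W. Writing g = a_0 + a_1 x + a_2 x^2, the coefficients solve the normal equations G · a = b where
  G_{ij} = <φ_i, φ_j> and b_i = <f, φ_i>, with φ_0 = 1, φ_1 = x, φ_2 = x^2.
G =
  [2, 0, 2/3]
  [0, 2/3, 0]
  [2/3, 0, 2/5],
b = (22/15, 4/5, 46/105).
Solving gives a_0 = 29/35, a_1 = 6/5, a_2 = -2/7, so
  g(x) = -2*x^2/7 + 6*x/5 + 29/35.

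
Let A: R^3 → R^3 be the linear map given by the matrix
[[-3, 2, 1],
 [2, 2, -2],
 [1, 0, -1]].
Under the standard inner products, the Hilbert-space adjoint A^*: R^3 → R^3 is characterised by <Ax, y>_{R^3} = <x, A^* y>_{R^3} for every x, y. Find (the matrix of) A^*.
A^* = A^T =
[[-3, 2, 1],
 [2, 2, 0],
 [1, -2, -1]]

For real matrices with standard dot products, the defining identity <Ax, y> = <x, A^* y> gives (Ax)^T y = x^T (A^*) y, i.e. x^T A^T y = x^T (A^*) y. Since this holds for all x, y, we must have A^* = A^T. Therefore
A^* =
[[-3, 2, 1],
 [2, 2, 0],
 [1, -2, -1]].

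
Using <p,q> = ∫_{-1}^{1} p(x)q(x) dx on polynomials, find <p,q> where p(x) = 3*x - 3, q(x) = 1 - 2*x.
<p,q> = -10

Expand the product: p(x)·q(x) = -6*x^2 + 9*x - 3.
∫_{-1}^{1} of each monomial x^k gives [2/(k+1) if k even, 0 if k odd]. Integrating term-by-term (or equivalently evaluating the antiderivative F(x) = -2*x^3 + 9*x^2/2 - 3*x at the endpoints):
  F(1) − F(−1) = -1/2 − (19/2) = -10.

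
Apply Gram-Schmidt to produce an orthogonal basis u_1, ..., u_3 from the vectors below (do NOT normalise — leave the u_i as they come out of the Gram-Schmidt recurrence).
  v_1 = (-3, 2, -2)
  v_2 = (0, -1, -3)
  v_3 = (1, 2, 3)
Orthogonal basis:
  u_1 = (-3, 2, -2)
  u_2 = (12/17, -25/17, -43/17)
  u_3 = (68/77, 153/154, -51/154)

Apply the Gram-Schmidt recurrence
  u_1 = v_1
  u_i = v_i − Σ_{j<i} ((v_i · u_j) / (u_j · u_j)) · u_j.

Step by step this gives:
  u_1 = (-3, 2, -2)
  u_2 = (12/17, -25/17, -43/17)
  u_3 = (68/77, 153/154, -51/154)

Orthogonality check:
  u_2 · u_1 = 0 (should be 0)
  u_3 · u_1 = 0 (should be 0)
  u_3 · u_2 = 0 (should be 0)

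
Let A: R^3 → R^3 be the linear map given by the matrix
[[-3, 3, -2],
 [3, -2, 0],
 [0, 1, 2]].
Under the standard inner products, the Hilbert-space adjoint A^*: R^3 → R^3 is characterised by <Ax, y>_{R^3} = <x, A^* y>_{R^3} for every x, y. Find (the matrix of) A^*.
A^* = A^T =
[[-3, 3, 0],
 [3, -2, 1],
 [-2, 0, 2]]

For real matrices with standard dot products, the defining identity <Ax, y> = <x, A^* y> gives (Ax)^T y = x^T (A^*) y, i.e. x^T A^T y = x^T (A^*) y. Since this holds for all x, y, we must have A^* = A^T. Therefore
A^* =
[[-3, 3, 0],
 [3, -2, 1],
 [-2, 0, 2]].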